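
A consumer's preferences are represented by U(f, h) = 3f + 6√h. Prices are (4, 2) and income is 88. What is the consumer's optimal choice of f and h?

MU_f = 3, MU_h = 6/(2√h).
MRS = 3 ÷ (6/(2√h)).
Tangency: set MRS = p_f/p_h = 4/2 = 2.
MRS depends only on h: √h = 2 ⇒ √h = 2 ⇒ h* = 4.
From the budget, 4·f = 88 − 2·4 = 80, so f* = 20.

f* = 20, h* = 4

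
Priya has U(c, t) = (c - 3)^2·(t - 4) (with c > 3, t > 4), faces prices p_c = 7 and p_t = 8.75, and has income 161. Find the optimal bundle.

MU_c = 2·(c−3)·(t−4), MU_t = (c−3)^2.
MRS = (2/1)·(t−4)/(c−3).
Tangency: set MRS = p_c/p_t = 7/8.75 = 0.8.
So (2/1)·(t − 4)/(c − 3) = 0.8, i.e. (t − 4) = 0.4·(c − 3).
Rewrite the budget in excess-of-subsistence terms: 7·(c − 3) + 8.75·(t − 4) = 161 − 7·3 − 8.75·4 = 105.
Substituting, 10.5·(c − 3) = 105, so c − 3 = 10 and c* = 13.
Then t − 4 = 0.4·10 = 4, so t* = 8.

c* = 13, t* = 8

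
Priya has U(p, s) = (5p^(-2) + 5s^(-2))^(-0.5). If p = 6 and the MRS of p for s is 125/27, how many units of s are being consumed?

s = 10

For CES with ρ = -2, MRS = (s/p)^3.
Setting (s/6)^3 = 125/27 gives s/6 = 5/3 and s = 10.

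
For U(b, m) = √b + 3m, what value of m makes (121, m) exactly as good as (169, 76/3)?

U(169, 76/3) = 89.
Set U(121, m) = 89 and solve.
With b = 121: √121 = 11, so 3m = 89 − 11 = 78 and m = 26.
Check: U(121, 26) = 89.

m = 26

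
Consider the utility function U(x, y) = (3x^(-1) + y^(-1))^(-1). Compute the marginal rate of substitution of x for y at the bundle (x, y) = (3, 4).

MRS = 16/3

For CES with ρ = -1, MRS = (3/1)·(y/x)^2.
At (3, 4): MRS = 16/3.
That is, one extra unit of x is worth 16/3 units of y at the margin.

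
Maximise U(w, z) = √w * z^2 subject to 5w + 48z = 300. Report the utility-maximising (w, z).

w* = 12, z* = 5

MU_w = 0.5·w^(-0.5)·z^2 and MU_z = 2·√w·z.
MRS = MU_w/MU_z = (0.25)·z/w.
Tangency: set MRS = p_w/p_z = 5/48.
So (0.25)·z/w = 5/48, i.e. z = (5/12)·w.
Substitute into the budget 5·w + 48·z = 300: 25·w = 300, so w* = 12.
Then z* = (5/12)·12 = 5.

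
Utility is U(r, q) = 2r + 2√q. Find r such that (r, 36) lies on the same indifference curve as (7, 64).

r = 9

U(7, 64) = 30.
Set U(r, 36) = 30 and solve.
With q = 36: √36 = 6, so 2r = 30 − 2·6 = 18 and r = 9.
Check: U(9, 36) = 30.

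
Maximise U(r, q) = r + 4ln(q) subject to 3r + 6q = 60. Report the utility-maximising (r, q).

r* = 16, q* = 2

MU_r = 1, MU_q = 4/q.
MRS = 1 ÷ (4/q).
Tangency: set MRS = p_r/p_q = 3/6 = 0.5.
MRS depends only on q: 0.25·q = 0.5 ⇒ q* = 0.5/0.25 = 2.
From the budget, 3·r = 60 − 6·2 = 48, so r* = 16.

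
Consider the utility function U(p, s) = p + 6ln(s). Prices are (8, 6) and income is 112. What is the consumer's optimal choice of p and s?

MU_p = 1, MU_s = 6/s.
MRS = 1 ÷ (6/s).
Tangency: set MRS = p_p/p_s = 8/6 = 4/3.
MRS depends only on s: (1/6)·s = 4/3 ⇒ s* = (4/3)/(1/6) = 8.
From the budget, 8·p = 112 − 6·8 = 64, so p* = 8.

p* = 8, s* = 8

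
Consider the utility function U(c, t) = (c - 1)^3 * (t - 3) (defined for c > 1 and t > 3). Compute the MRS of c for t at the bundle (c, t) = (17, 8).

MU_c = 3·(c−1)^2·(t−3), MU_t = (c−1)^3.
MRS = (3/1)·(t−3)/(c−1).
At (17, 8): MRS = 15/16.
So at (17, 8) the consumer would give up 15/16 units of t for one more unit of c.

MRS = 15/16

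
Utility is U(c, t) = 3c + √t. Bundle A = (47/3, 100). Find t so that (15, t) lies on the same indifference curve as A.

t = 144

U(47/3, 100) = 57.
Set U(15, t) = 57 and solve.
With c = 15: √t = 57 − 3·15 = 12, so √t = 12 and t = 144.
Check: U(15, 144) = 57.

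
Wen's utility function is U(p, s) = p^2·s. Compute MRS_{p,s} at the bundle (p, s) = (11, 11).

MRS = 2

MU_p = 2·p·s and MU_s = p^2.
MRS = MU_p/MU_s = (2/1)·s/p.
At (11, 11): MRS = 2.
That is, one extra unit of p is worth 2 units of s at the margin.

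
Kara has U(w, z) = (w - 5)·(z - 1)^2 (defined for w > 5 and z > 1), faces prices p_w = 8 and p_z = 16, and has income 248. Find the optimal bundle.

w* = 13, z* = 9

MU_w = (z−1)^2, MU_z = 2·(w−5)·(z−1).
MRS = (1/2)·(z−1)/(w−5).
Tangency: set MRS = p_w/p_z = 8/16 = 0.5.
So (1/2)·(z − 1)/(w − 5) = 0.5, i.e. (z − 1) = (w − 5).
Rewrite the budget in excess-of-subsistence terms: 8·(w − 5) + 16·(z − 1) = 248 − 8·5 − 16·1 = 192.
Substituting, 24·(w − 5) = 192, so w − 5 = 8 and w* = 13.
Then z − 1 = 8, so z* = 9.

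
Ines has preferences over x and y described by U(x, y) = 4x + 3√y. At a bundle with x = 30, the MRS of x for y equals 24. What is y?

y = 81

MU_x = 4, MU_y = 3/(2√y).
MRS = 4 ÷ (3/(2√y)).
MRS depends only on y: (8/3)·√y = 24 ⇒ √y = 24/(8/3) = 9 ⇒ y = 81.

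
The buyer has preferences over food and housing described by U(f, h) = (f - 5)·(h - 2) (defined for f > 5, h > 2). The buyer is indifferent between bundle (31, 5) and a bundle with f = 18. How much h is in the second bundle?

h = 8

U(31, 5) = 78.
Set U(18, h) = 78 and solve.
With f = 18: (18 − 5) = 13, so (h − 2) = 78/13 = 6.
So h = 2 + 6 = 8.
Check: U(18, 8) = 78.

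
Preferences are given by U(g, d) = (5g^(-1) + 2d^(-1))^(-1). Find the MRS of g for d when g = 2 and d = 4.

MRS = 10

For CES with ρ = -1, MRS = (5/2)·(d/g)^2.
At (2, 4): MRS = 10.
The indifference curve has slope −10 at this bundle.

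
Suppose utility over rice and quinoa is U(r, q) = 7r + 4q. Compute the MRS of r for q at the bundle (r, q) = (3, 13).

MRS = 1.75

MU_r = 7, MU_q = 4, so MRS = 7/4 = 1.75 at every bundle.
At (3, 13): MRS = 1.75.
The indifference curve has slope −1.75 at this bundle.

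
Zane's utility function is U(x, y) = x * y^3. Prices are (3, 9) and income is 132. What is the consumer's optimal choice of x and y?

MU_x = y^3 and MU_y = 3·x·y^2.
MRS = MU_x/MU_y = (1/3)·y/x.
Tangency: set MRS = p_x/p_y = 3/9 = 1/3.
So (1/3)·y/x = 1/3, i.e. y = x.
Substitute into the budget 3·x + 9·y = 132: 12·x = 132, so x* = 11.
Then y* = 11.

x* = 11, y* = 11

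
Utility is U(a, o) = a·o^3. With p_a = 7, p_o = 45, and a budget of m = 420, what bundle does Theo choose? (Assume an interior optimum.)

a* = 15, o* = 7

MU_a = o^3 and MU_o = 3·a·o^2.
MRS = MU_a/MU_o = (1/3)·o/a.
Tangency: set MRS = p_a/p_o = 7/45.
So (1/3)·o/a = 7/45, i.e. o = (7/15)·a.
Substitute into the budget 7·a + 45·o = 420: 28·a = 420, so a* = 15.
Then o* = (7/15)·15 = 7.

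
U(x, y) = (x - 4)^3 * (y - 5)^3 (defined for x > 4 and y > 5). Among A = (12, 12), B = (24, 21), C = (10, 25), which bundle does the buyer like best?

Bundle B

Evaluate utility at each bundle:
U(A) = 175616.
U(B) = 32768000.
U(C) = 1728000.
Highest utility is B, so B ≻ C ≻ A.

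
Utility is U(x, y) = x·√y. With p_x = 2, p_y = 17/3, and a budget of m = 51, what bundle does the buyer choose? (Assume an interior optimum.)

x* = 17, y* = 3

MU_x = √y and MU_y = 0.5·x·y^(-0.5).
MRS = MU_x/MU_y = (2)·y/x.
Tangency: set MRS = p_x/p_y = 2/(17/3) = 6/17.
So (2)·y/x = 6/17, i.e. y = (3/17)·x.
Substitute into the budget 2·x + (17/3)·y = 51: 3·x = 51, so x* = 17.
Then y* = (3/17)·17 = 3.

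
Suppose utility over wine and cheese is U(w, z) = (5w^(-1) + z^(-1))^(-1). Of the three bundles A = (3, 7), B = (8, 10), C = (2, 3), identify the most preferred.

Evaluate utility at each bundle:
U(A) = 0.553.
U(B) = 1.379.
U(C) = 0.353.
Highest utility is B, so B ≻ A ≻ C.

Bundle B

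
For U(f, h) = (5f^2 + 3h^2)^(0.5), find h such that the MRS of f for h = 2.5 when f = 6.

h = 4

For CES with ρ = 2, MRS = (5/3)·(h/f)^(-1).
Setting (5/3)·(h/6)^(-1) = 2.5 gives (h/6)^(-1) = 1.5, so h/6 = 2/3 and h = 4.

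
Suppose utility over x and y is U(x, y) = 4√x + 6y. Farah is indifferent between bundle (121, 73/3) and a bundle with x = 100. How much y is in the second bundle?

y = 25

U(121, 73/3) = 190.
Set U(100, y) = 190 and solve.
With x = 100: √100 = 10, so 6y = 190 − 4·10 = 150 and y = 25.
Check: U(100, 25) = 190.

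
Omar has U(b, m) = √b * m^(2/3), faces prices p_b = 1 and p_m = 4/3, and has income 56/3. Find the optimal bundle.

b* = 8, m* = 8

MU_b = 0.5·b^(-0.5)·m^(2/3) and MU_m = 2/3·√b·m^(-1/3).
MRS = MU_b/MU_m = (0.75)·m/b.
Tangency: set MRS = p_b/p_m = 1/(4/3) = 0.75.
So (0.75)·m/b = 0.75, i.e. m = b.
Substitute into the budget 1·b + (4/3)·m = 56/3: (7/3)·b = 56/3, so b* = 8.
Then m* = 8.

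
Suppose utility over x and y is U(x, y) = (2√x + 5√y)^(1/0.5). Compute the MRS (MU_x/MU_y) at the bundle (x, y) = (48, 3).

For CES with ρ = 0.5, MRS = (2/5)·√(y/x).
At (48, 3): MRS = 0.1.
So at (48, 3) the consumer would give up 0.1 units of y for one more unit of x.

MRS = 0.1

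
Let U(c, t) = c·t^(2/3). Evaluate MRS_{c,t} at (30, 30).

MRS = 1.5

MU_c = t^(2/3) and MU_t = 2/3·c·t^(-1/3).
MRS = MU_c/MU_t = (1.5)·t/c.
At (30, 30): MRS = 1.5.
So at (30, 30) the consumer would give up 1.5 units of t for one more unit of c.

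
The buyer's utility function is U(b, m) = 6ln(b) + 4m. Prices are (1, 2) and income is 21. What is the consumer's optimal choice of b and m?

b* = 3, m* = 9

MU_b = 6/b, MU_m = 4.
MRS = 6/b ÷ 4.
Tangency: set MRS = p_b/p_m = 1/2 = 0.5.
MRS depends only on b: 1.5/b = 0.5 ⇒ b* = 1.5/0.5 = 3.
From the budget, 2·m = 21 − 1·3 = 18, so m* = 9.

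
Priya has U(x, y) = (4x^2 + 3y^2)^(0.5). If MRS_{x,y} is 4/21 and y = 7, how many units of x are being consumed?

For CES with ρ = 2, MRS = (4/3)·(y/x)^(-1).
Setting (4/3)·(7/x)^(-1) = 4/21 gives (7/x)^(-1) = 1/7, so 7/x = 7 and x = 1.

x = 1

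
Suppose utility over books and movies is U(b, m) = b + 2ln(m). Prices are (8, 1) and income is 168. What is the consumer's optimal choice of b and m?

b* = 19, m* = 16

MU_b = 1, MU_m = 2/m.
MRS = 1 ÷ (2/m).
Tangency: set MRS = p_b/p_m = 8/1 = 8.
MRS depends only on m: 0.5·m = 8 ⇒ m* = 8/0.5 = 16.
From the budget, 8·b = 168 − 1·16 = 152, so b* = 19.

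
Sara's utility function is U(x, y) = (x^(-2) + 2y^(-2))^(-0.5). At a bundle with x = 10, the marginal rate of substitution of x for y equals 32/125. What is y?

For CES with ρ = -2, MRS = (1/2)·(y/x)^3.
Setting (1/2)·(y/10)^3 = 32/125 gives (y/10)^3 = 64/125, so y/10 = 0.8 and y = 8.

y = 8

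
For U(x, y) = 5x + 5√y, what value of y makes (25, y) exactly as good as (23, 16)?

y = 4

U(23, 16) = 135.
Set U(25, y) = 135 and solve.
With x = 25: 5√y = 135 − 5·25 = 10, so √y = 2 and y = 4.
Check: U(25, 4) = 135.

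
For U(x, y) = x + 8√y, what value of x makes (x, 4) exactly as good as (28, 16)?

U(28, 16) = 60.
Set U(x, 4) = 60 and solve.
With y = 4: √4 = 2, so x = 60 − 8·2 = 44.
Check: U(44, 4) = 60.

x = 44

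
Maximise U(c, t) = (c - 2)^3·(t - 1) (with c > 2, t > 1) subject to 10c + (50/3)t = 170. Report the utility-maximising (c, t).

MU_c = 3·(c−2)^2·(t−1), MU_t = (c−2)^3.
MRS = (3/1)·(t−1)/(c−2).
Tangency: set MRS = p_c/p_t = 10/(50/3) = 0.6.
So (3/1)·(t − 1)/(c − 2) = 0.6, i.e. (t − 1) = 0.2·(c − 2).
Rewrite the budget in excess-of-subsistence terms: 10·(c − 2) + (50/3)·(t − 1) = 170 − 10·2 − (50/3)·1 = 400/3.
Substituting, (40/3)·(c − 2) = 400/3, so c − 2 = 10 and c* = 12.
Then t − 1 = 0.2·10 = 2, so t* = 3.

c* = 12, t* = 3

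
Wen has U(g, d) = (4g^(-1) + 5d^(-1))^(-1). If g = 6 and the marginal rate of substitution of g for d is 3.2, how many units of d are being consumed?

For CES with ρ = -1, MRS = (4/5)·(d/g)^2.
Setting (4/5)·(d/6)^2 = 3.2 gives (d/6)^2 = 4, so d/6 = 2 and d = 12.

d = 12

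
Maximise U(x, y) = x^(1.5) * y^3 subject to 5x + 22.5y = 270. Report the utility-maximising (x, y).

MU_x = 1.5·√x·y^3 and MU_y = 3·x^(1.5)·y^2.
MRS = MU_x/MU_y = (0.5)·y/x.
Tangency: set MRS = p_x/p_y = 5/22.5 = 2/9.
So (0.5)·y/x = 2/9, i.e. y = (4/9)·x.
Substitute into the budget 5·x + 22.5·y = 270: 15·x = 270, so x* = 18.
Then y* = (4/9)·18 = 8.

x* = 18, y* = 8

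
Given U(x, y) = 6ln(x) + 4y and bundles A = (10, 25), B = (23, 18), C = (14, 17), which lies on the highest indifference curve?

Bundle A

Evaluate utility at each bundle:
U(A) = 113.816.
U(B) = 90.813.
U(C) = 83.834.
Highest utility is A, so A ≻ B ≻ C.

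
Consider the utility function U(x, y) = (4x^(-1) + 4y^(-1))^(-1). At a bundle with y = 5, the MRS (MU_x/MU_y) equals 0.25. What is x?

For CES with ρ = -1, MRS = (y/x)^2.
Setting (5/x)^2 = 0.25 gives 5/x = 0.5 and x = 10.

x = 10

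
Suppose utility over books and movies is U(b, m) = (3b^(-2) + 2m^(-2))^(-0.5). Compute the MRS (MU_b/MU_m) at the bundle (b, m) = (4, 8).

For CES with ρ = -2, MRS = (3/2)·(m/b)^3.
At (4, 8): MRS = 12.
So at (4, 8) the consumer would give up 12 units of m for one more unit of b.

MRS = 12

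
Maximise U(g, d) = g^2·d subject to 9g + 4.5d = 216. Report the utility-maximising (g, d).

MU_g = 2·g·d and MU_d = g^2.
MRS = MU_g/MU_d = (2/1)·d/g.
Tangency: set MRS = p_g/p_d = 9/4.5 = 2.
So (2/1)·d/g = 2, i.e. d = g.
Substitute into the budget 9·g + 4.5·d = 216: 13.5·g = 216, so g* = 16.
Then d* = 16.

g* = 16, d* = 16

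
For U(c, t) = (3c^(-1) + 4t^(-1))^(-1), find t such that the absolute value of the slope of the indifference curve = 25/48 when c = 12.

For CES with ρ = -1, MRS = (3/4)·(t/c)^2.
Setting (3/4)·(t/12)^2 = 25/48 gives (t/12)^2 = 25/36, so t/12 = 5/6 and t = 10.

t = 10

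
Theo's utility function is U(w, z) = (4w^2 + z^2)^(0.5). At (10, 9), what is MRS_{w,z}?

MRS = 40/9

For CES with ρ = 2, MRS = (4/1)·(z/w)^(-1).
At (10, 9): MRS = 40/9.
The indifference curve has slope −40/9 at this bundle.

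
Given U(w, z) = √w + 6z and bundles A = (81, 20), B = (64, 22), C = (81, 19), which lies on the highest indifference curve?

Evaluate utility at each bundle:
U(A) = 129.000.
U(B) = 140.000.
U(C) = 123.000.
Highest utility is B, so B ≻ A ≻ C.

Bundle B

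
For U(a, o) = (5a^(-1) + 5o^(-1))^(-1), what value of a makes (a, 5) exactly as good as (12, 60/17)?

U depends on (a, o) only through S = 5a^(-1) + 5o^(-1), so equal utility means equal S. At (12, 60/17): S = 11/6.
With o = 5: 5·5^(-1) = 1, so 5a^(-1) = 11/6 − 1 = 5/6, i.e. a^(-1) = 1/6.
Hence a = 1/(1/6) = 6.
Check: U(6, 5) = 0.5455.

a = 6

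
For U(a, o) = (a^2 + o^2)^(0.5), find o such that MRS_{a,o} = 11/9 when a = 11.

o = 9

For CES with ρ = 2, MRS = (o/a)^(-1).
Setting (o/11)^(-1) = 11/9 gives o/11 = 9/11 and o = 9.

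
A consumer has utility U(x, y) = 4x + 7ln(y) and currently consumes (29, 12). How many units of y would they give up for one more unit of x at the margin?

MRS = 48/7

MU_x = 4, MU_y = 7/y.
MRS = 4 ÷ (7/y).
At (29, 12): MRS = 48/7.
That is, one extra unit of x is worth 48/7 units of y at the margin.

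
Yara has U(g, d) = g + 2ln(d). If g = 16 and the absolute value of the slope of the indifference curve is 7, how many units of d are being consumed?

d = 14

MU_g = 1, MU_d = 2/d.
MRS = 1 ÷ (2/d).
MRS depends only on d: 0.5·d = 7 ⇒ d = 7/0.5 = 14.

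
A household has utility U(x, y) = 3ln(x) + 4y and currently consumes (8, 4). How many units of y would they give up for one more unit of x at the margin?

MU_x = 3/x, MU_y = 4.
MRS = 3/x ÷ 4.
At (8, 4): MRS = 3/32.
So at (8, 4) the consumer would give up 3/32 units of y for one more unit of x.

MRS = 3/32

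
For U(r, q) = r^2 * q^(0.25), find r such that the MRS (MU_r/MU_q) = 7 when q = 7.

r = 8

MU_r = 2·r·q^(0.25) and MU_q = 0.25·r^2·q^(-0.75).
MRS = MU_r/MU_q = (8)·q/r.
Substitute q = 7: MRS = 56/r. Setting 56/r = 7 gives r = 56/7 = 8.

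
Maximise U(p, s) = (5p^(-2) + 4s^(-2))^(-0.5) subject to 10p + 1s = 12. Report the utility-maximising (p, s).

For CES with ρ = -2, MRS = (5/4)·(s/p)^3.
Tangency: set MRS = p_p/p_s = 10/1 = 10.
So (s/p)^3 = 8; taking the cube root, s/p = 2, i.e. s = 2·p.
Substitute into the budget 10·p + 1·s = 12: 12·p = 12, so p* = 1 and s* = 2·1 = 2.

p* = 1, s* = 2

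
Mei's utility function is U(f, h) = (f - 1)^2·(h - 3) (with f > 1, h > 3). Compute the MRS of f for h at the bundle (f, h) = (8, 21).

MU_f = 2·(f−1)·(h−3), MU_h = (f−1)^2.
MRS = (2/1)·(h−3)/(f−1).
At (8, 21): MRS = 36/7.
That is, one extra unit of f is worth 36/7 units of h at the margin.

MRS = 36/7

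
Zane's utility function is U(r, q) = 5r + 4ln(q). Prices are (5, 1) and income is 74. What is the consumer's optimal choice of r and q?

MU_r = 5, MU_q = 4/q.
MRS = 5 ÷ (4/q).
Tangency: set MRS = p_r/p_q = 5/1 = 5.
MRS depends only on q: 1.25·q = 5 ⇒ q* = 5/1.25 = 4.
From the budget, 5·r = 74 − 1·4 = 70, so r* = 14.

r* = 14, q* = 4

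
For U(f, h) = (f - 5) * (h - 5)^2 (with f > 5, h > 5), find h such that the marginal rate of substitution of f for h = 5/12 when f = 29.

MU_f = (h−5)^2, MU_h = 2·(f−5)·(h−5).
MRS = (1/2)·(h−5)/(f−5).
Substitute f = 29: MRS = (h − 5)/48. Setting this equal to 5/12 gives h − 5 = (5/12)·48 = 20, so h = 25.

h = 25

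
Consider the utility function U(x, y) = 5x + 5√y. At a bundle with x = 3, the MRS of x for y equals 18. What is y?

MU_x = 5, MU_y = 5/(2√y).
MRS = 5 ÷ (5/(2√y)).
MRS depends only on y: 2·√y = 18 ⇒ √y = 18/2 = 9 ⇒ y = 81.

y = 81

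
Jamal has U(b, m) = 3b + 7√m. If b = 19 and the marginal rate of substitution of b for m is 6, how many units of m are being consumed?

MU_b = 3, MU_m = 7/(2√m).
MRS = 3 ÷ (7/(2√m)).
MRS depends only on m: (6/7)·√m = 6 ⇒ √m = 6/(6/7) = 7 ⇒ m = 49.

m = 49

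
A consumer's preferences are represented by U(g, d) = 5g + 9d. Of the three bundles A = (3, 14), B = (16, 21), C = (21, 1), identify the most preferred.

Evaluate utility at each bundle:
U(A) = 141.
U(B) = 269.
U(C) = 114.
Highest utility is B, so B ≻ A ≻ C.

Bundle B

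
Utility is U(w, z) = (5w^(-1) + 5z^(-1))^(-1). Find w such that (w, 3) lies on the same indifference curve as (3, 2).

w = 2

U depends on (w, z) only through S = 5w^(-1) + 5z^(-1), so equal utility means equal S. At (3, 2): S = 25/6.
With z = 3: 5·3^(-1) = 5/3, so 5w^(-1) = 25/6 − 5/3 = 2.5, i.e. w^(-1) = 0.5.
Hence w = 1/0.5 = 2.
Check: U(2, 3) = 0.24.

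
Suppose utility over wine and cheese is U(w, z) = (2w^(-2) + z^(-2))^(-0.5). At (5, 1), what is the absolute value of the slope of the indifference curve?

For CES with ρ = -2, MRS = (2/1)·(z/w)^3.
At (5, 1): MRS = 2/125.
So at (5, 1) the consumer would give up 2/125 units of z for one more unit of w.

MRS = 2/125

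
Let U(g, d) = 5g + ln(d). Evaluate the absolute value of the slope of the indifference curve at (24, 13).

MU_g = 5, MU_d = 1/d.
MRS = 5 ÷ (1/d).
At (24, 13): MRS = 65.
So at (24, 13) the consumer would give up 65 units of d for one more unit of g.

MRS = 65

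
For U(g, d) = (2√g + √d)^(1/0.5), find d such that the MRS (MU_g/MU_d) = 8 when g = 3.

d = 48

For CES with ρ = 0.5, MRS = (2/1)·√(d/g).
Setting (2/1)·√(d/3) = 8 gives √(d/3) = 4, so d/3 = 16 and d = 48.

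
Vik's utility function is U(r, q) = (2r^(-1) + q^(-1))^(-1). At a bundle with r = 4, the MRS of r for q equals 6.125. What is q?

q = 7

For CES with ρ = -1, MRS = (2/1)·(q/r)^2.
Setting (2/1)·(q/4)^2 = 6.125 gives (q/4)^2 = 49/16, so q/4 = 1.75 and q = 7.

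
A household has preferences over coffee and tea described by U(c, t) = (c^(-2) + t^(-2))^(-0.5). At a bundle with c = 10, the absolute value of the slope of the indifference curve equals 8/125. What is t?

For CES with ρ = -2, MRS = (t/c)^3.
Setting (t/10)^3 = 8/125 gives t/10 = 0.4 and t = 4.

t = 4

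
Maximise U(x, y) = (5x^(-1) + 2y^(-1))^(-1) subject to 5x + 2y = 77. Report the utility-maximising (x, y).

For CES with ρ = -1, MRS = (5/2)·(y/x)^2.
Tangency: set MRS = p_x/p_y = 5/2 = 2.5.
So (y/x)^2 = 1; taking the square root, y/x = 1, i.e. y = x.
Substitute into the budget 5·x + 2·y = 77: 7·x = 77, so x* = 11 and y* = 11.

x* = 11, y* = 11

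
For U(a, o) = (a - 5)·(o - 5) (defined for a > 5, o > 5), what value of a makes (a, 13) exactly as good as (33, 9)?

U(33, 9) = 112.
Set U(a, 13) = 112 and solve.
With o = 13: (13 − 5) = 8, so (a − 5) = 112/8 = 14.
So a = 5 + 14 = 19.
Check: U(19, 13) = 112.

a = 19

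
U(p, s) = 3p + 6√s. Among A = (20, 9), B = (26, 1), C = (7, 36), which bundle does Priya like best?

Bundle B

Evaluate utility at each bundle:
U(A) = 78.000.
U(B) = 84.000.
U(C) = 57.000.
Highest utility is B, so B ≻ A ≻ C.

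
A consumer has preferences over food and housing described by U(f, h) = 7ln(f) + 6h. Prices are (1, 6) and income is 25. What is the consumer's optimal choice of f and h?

MU_f = 7/f, MU_h = 6.
MRS = 7/f ÷ 6.
Tangency: set MRS = p_f/p_h = 1/6.
MRS depends only on f: (7/6)/f = 1/6 ⇒ f* = (7/6)/(1/6) = 7.
From the budget, 6·h = 25 − 1·7 = 18, so h* = 3.

f* = 7, h* = 3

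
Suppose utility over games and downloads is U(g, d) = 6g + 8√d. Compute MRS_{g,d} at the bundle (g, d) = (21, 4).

MU_g = 6, MU_d = 8/(2√d).
MRS = 6 ÷ (8/(2√d)).
At (21, 4): MRS = 3.
So at (21, 4) the consumer would give up 3 units of d for one more unit of g.

MRS = 3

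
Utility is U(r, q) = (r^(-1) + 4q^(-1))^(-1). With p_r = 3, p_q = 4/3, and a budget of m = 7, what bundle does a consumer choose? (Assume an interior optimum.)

For CES with ρ = -1, MRS = (1/4)·(q/r)^2.
Tangency: set MRS = p_r/p_q = 3/(4/3) = 2.25.
So (q/r)^2 = 9; taking the square root, q/r = 3, i.e. q = 3·r.
Substitute into the budget 3·r + (4/3)·q = 7: 7·r = 7, so r* = 1 and q* = 3·1 = 3.

r* = 1, q* = 3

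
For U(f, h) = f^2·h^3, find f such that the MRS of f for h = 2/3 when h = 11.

MU_f = 2·f·h^3 and MU_h = 3·f^2·h^2.
MRS = MU_f/MU_h = (2/3)·h/f.
Substitute h = 11: MRS = (22/3)/f. Setting (22/3)/f = 2/3 gives f = (22/3)/(2/3) = 11.

f = 11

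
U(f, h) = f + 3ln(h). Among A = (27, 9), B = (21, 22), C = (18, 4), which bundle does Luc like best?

Evaluate utility at each bundle:
U(A) = 33.592.
U(B) = 30.273.
U(C) = 22.159.
Highest utility is A, so A ≻ B ≻ C.

Bundle A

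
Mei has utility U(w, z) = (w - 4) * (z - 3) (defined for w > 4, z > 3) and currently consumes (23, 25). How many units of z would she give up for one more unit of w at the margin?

MRS = 22/19

MU_w = (z−3), MU_z = (w−4).
MRS = (z−3)/(w−4).
At (23, 25): MRS = 22/19.
So at (23, 25) the consumer would give up 22/19 units of z for one more unit of w.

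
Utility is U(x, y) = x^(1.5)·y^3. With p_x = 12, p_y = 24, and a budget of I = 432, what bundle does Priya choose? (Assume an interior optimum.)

MU_x = 1.5·√x·y^3 and MU_y = 3·x^(1.5)·y^2.
MRS = MU_x/MU_y = (0.5)·y/x.
Tangency: set MRS = p_x/p_y = 12/24 = 0.5.
So (0.5)·y/x = 0.5, i.e. y = x.
Substitute into the budget 12·x + 24·y = 432: 36·x = 432, so x* = 12.
Then y* = 12.

x* = 12, y* = 12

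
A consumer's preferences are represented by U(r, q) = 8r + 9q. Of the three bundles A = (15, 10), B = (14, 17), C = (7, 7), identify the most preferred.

Bundle B

Evaluate utility at each bundle:
U(A) = 210.
U(B) = 265.
U(C) = 119.
Highest utility is B, so B ≻ A ≻ C.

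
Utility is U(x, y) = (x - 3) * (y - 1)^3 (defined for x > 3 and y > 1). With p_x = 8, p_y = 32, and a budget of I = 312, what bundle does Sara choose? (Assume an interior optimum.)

MU_x = (y−1)^3, MU_y = 3·(x−3)·(y−1)^2.
MRS = (1/3)·(y−1)/(x−3).
Tangency: set MRS = p_x/p_y = 8/32 = 0.25.
So (1/3)·(y − 1)/(x − 3) = 0.25, i.e. (y − 1) = 0.75·(x − 3).
Rewrite the budget in excess-of-subsistence terms: 8·(x − 3) + 32·(y − 1) = 312 − 8·3 − 32·1 = 256.
Substituting, 32·(x − 3) = 256, so x − 3 = 8 and x* = 11.
Then y − 1 = 0.75·8 = 6, so y* = 7.

x* = 11, y* = 7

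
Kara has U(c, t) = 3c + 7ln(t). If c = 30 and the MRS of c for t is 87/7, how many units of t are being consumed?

MU_c = 3, MU_t = 7/t.
MRS = 3 ÷ (7/t).
MRS depends only on t: (3/7)·t = 87/7 ⇒ t = (87/7)/(3/7) = 29.

t = 29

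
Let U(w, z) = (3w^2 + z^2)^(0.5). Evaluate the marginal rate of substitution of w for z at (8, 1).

MRS = 24

For CES with ρ = 2, MRS = (3/1)·(z/w)^(-1).
At (8, 1): MRS = 24.
That is, one extra unit of w is worth 24 units of z at the margin.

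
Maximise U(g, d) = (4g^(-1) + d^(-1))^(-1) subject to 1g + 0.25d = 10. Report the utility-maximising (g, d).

For CES with ρ = -1, MRS = (4/1)·(d/g)^2.
Tangency: set MRS = p_g/p_d = 1/0.25 = 4.
So (d/g)^2 = 1; taking the square root, d/g = 1, i.e. d = g.
Substitute into the budget 1·g + 0.25·d = 10: 1.25·g = 10, so g* = 8 and d* = 8.

g* = 8, d* = 8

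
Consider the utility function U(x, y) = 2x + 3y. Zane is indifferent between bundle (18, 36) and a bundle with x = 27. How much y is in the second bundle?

U(18, 36) = 144.
Set U(27, y) = 144 and solve.
2·27 + 3y = 144 ⇒ 3y = 90 ⇒ y = 30.
Check: U(27, 30) = 144.

y = 30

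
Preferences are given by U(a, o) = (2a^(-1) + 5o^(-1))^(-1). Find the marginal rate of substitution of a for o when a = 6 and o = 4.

MRS = 8/45

For CES with ρ = -1, MRS = (2/5)·(o/a)^2.
At (6, 4): MRS = 8/45.
So at (6, 4) the consumer would give up 8/45 units of o for one more unit of a.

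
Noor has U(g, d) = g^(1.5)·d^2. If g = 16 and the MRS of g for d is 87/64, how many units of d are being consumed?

d = 29

MU_g = 1.5·√g·d^2 and MU_d = 2·g^(1.5)·d.
MRS = MU_g/MU_d = (0.75)·d/g.
Substitute g = 16: MRS = d/(64/3). Setting d/(64/3) = 87/64 gives d = (87/64)·(64/3) = 29.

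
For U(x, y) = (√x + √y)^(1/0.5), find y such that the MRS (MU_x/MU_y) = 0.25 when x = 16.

For CES with ρ = 0.5, MRS = √(y/x).
Setting √(y/16) = 0.25 gives y/16 = 1/16 and y = 1.

y = 1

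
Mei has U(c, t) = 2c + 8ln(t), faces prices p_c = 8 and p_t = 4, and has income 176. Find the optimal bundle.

c* = 18, t* = 8

MU_c = 2, MU_t = 8/t.
MRS = 2 ÷ (8/t).
Tangency: set MRS = p_c/p_t = 8/4 = 2.
MRS depends only on t: 0.25·t = 2 ⇒ t* = 2/0.25 = 8.
From the budget, 8·c = 176 − 4·8 = 144, so c* = 18.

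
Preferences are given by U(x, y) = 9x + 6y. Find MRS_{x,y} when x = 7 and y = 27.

MU_x = 9, MU_y = 6, so MRS = 9/6 = 1.5 at every bundle.
At (7, 27): MRS = 1.5.
That is, one extra unit of x is worth 1.5 units of y at the margin.

MRS = 1.5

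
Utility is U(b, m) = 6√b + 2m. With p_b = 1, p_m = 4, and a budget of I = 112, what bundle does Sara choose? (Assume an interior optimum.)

MU_b = 6/(2√b), MU_m = 2.
MRS = 6/(2√b) ÷ 2.
Tangency: set MRS = p_b/p_m = 1/4 = 0.25.
MRS depends only on b: 1.5/√b = 0.25 ⇒ √b = 1.5/0.25 = 6 ⇒ b* = 36.
From the budget, 4·m = 112 − 1·36 = 76, so m* = 19.

b* = 36, m* = 19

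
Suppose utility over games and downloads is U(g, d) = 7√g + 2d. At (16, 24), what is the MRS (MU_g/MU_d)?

MRS = 7/16

MU_g = 7/(2√g), MU_d = 2.
MRS = 7/(2√g) ÷ 2.
At (16, 24): MRS = 7/16.
That is, one extra unit of g is worth 7/16 units of d at the margin.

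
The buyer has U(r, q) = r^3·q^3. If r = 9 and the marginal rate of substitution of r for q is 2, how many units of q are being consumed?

MU_r = 3·r^2·q^3 and MU_q = 3·r^3·q^2.
MRS = MU_r/MU_q = q/r.
Substitute r = 9: MRS = q/9. Setting q/9 = 2 gives q = 2·9 = 18.

q = 18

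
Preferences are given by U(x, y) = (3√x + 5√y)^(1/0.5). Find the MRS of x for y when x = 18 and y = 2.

For CES with ρ = 0.5, MRS = (3/5)·√(y/x).
At (18, 2): MRS = 0.2.
The indifference curve has slope −0.2 at this bundle.

MRS = 0.2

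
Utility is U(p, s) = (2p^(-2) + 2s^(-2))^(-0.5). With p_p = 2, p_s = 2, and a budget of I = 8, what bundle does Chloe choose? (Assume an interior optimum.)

p* = 2, s* = 2

For CES with ρ = -2, MRS = (s/p)^3.
Tangency: set MRS = p_p/p_s = 2/2 = 1.
So (s/p)^3 = 1; taking the cube root, s/p = 1, i.e. s = p.
Substitute into the budget 2·p + 2·s = 8: 4·p = 8, so p* = 2 and s* = 2.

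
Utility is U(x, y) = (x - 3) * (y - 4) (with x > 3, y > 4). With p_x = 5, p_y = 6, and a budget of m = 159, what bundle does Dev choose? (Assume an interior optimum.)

MU_x = (y−4), MU_y = (x−3).
MRS = (y−4)/(x−3).
Tangency: set MRS = p_x/p_y = 5/6.
So (y − 4)/(x − 3) = 5/6, i.e. (y − 4) = (5/6)·(x − 3).
Rewrite the budget in excess-of-subsistence terms: 5·(x − 3) + 6·(y − 4) = 159 − 5·3 − 6·4 = 120.
Substituting, 10·(x − 3) = 120, so x − 3 = 12 and x* = 15.
Then y − 4 = (5/6)·12 = 10, so y* = 14.

x* = 15, y* = 14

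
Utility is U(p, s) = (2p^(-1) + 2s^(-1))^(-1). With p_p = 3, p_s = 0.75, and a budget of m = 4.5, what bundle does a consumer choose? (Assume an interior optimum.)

p* = 1, s* = 2

For CES with ρ = -1, MRS = (s/p)^2.
Tangency: set MRS = p_p/p_s = 3/0.75 = 4.
So (s/p)^2 = 4; taking the square root, s/p = 2, i.e. s = 2·p.
Substitute into the budget 3·p + 0.75·s = 4.5: 4.5·p = 4.5, so p* = 1 and s* = 2·1 = 2.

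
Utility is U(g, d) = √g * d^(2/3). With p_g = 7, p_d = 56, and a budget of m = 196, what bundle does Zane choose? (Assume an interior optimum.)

MU_g = 0.5·g^(-0.5)·d^(2/3) and MU_d = 2/3·√g·d^(-1/3).
MRS = MU_g/MU_d = (0.75)·d/g.
Tangency: set MRS = p_g/p_d = 7/56 = 0.125.
So (0.75)·d/g = 0.125, i.e. d = (1/6)·g.
Substitute into the budget 7·g + 56·d = 196: (49/3)·g = 196, so g* = 12.
Then d* = (1/6)·12 = 2.

g* = 12, d* = 2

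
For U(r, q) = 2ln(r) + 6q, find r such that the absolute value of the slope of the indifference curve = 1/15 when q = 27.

MU_r = 2/r, MU_q = 6.
MRS = 2/r ÷ 6.
MRS depends only on r: (1/3)/r = 1/15 ⇒ r = (1/3)/(1/15) = 5.

r = 5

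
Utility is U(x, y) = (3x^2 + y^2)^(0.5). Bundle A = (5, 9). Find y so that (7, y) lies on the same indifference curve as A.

y = 3

U depends on (x, y) only through S = 3x^2 + y^2, so equal utility means equal S. At (5, 9): S = 156.
With x = 7: 3·7^2 = 147, so y^2 = 156 − 147 = 9.
Hence y = √9 = 3.
Check: U(7, 3) = 12.49.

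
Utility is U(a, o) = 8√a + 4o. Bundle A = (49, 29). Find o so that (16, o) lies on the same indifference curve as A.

o = 35

U(49, 29) = 172.
Set U(16, o) = 172 and solve.
With a = 16: √16 = 4, so 4o = 172 − 8·4 = 140 and o = 35.
Check: U(16, 35) = 172.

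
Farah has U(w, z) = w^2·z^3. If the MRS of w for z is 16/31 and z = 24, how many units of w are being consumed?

MU_w = 2·w·z^3 and MU_z = 3·w^2·z^2.
MRS = MU_w/MU_z = (2/3)·z/w.
Substitute z = 24: MRS = 16/w. Setting 16/w = 16/31 gives w = 16/(16/31) = 31.

w = 31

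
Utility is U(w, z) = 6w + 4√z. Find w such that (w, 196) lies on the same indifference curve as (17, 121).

U(17, 121) = 146.
Set U(w, 196) = 146 and solve.
With z = 196: √196 = 14, so 6w = 146 − 4·14 = 90 and w = 15.
Check: U(15, 196) = 146.

w = 15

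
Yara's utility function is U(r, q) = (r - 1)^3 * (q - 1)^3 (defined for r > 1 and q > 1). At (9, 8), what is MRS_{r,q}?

MRS = 0.875

MU_r = 3·(r−1)^2·(q−1)^3, MU_q = 3·(r−1)^3·(q−1)^2.
MRS = (q−1)/(r−1).
At (9, 8): MRS = 0.875.
The indifference curve has slope −0.875 at this bundle.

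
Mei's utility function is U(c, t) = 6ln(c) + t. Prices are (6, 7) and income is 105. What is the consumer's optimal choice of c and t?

MU_c = 6/c, MU_t = 1.
MRS = 6/c ÷ 1.
Tangency: set MRS = p_c/p_t = 6/7.
MRS depends only on c: 6/c = 6/7 ⇒ c* = 6/(6/7) = 7.
From the budget, 7·t = 105 − 6·7 = 63, so t* = 9.

c* = 7, t* = 9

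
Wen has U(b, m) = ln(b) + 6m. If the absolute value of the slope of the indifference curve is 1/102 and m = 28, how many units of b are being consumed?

b = 17

MU_b = 1/b, MU_m = 6.
MRS = 1/b ÷ 6.
MRS depends only on b: (1/6)/b = 1/102 ⇒ b = (1/6)/(1/102) = 17.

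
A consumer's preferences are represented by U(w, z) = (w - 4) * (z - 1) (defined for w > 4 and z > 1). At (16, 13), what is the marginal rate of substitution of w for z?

MU_w = (z−1), MU_z = (w−4).
MRS = (z−1)/(w−4).
At (16, 13): MRS = 1.
The indifference curve has slope −1 at this bundle.

MRS = 1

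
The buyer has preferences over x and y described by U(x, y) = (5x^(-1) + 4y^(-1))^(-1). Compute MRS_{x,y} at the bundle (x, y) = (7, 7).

MRS = 1.25

For CES with ρ = -1, MRS = (5/4)·(y/x)^2.
At (7, 7): MRS = 1.25.
That is, one extra unit of x is worth 1.25 units of y at the margin.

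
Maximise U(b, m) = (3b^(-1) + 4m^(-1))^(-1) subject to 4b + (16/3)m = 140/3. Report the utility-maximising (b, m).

For CES with ρ = -1, MRS = (3/4)·(m/b)^2.
Tangency: set MRS = p_b/p_m = 4/(16/3) = 0.75.
So (m/b)^2 = 1; taking the square root, m/b = 1, i.e. m = b.
Substitute into the budget 4·b + (16/3)·m = 140/3: (28/3)·b = 140/3, so b* = 5 and m* = 5.

b* = 5, m* = 5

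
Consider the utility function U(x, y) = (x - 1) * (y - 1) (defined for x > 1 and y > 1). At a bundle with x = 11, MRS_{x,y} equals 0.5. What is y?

MU_x = (y−1), MU_y = (x−1).
MRS = (y−1)/(x−1).
Substitute x = 11: MRS = (y − 1)/10. Setting this equal to 0.5 gives y − 1 = 0.5·10 = 5, so y = 6.

y = 6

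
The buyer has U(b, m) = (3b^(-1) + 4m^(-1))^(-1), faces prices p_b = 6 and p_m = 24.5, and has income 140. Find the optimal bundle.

b* = 7, m* = 4

For CES with ρ = -1, MRS = (3/4)·(m/b)^2.
Tangency: set MRS = p_b/p_m = 6/24.5 = 12/49.
So (m/b)^2 = 16/49; taking the square root, m/b = 4/7, i.e. m = (4/7)·b.
Substitute into the budget 6·b + 24.5·m = 140: 20·b = 140, so b* = 7 and m* = (4/7)·7 = 4.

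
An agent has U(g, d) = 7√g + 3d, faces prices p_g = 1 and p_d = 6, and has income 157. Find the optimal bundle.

g* = 49, d* = 18

MU_g = 7/(2√g), MU_d = 3.
MRS = 7/(2√g) ÷ 3.
Tangency: set MRS = p_g/p_d = 1/6.
MRS depends only on g: (7/6)/√g = 1/6 ⇒ √g = (7/6)/(1/6) = 7 ⇒ g* = 49.
From the budget, 6·d = 157 − 1·49 = 108, so d* = 18.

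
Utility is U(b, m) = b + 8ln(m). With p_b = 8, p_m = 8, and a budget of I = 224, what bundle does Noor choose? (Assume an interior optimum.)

b* = 20, m* = 8

MU_b = 1, MU_m = 8/m.
MRS = 1 ÷ (8/m).
Tangency: set MRS = p_b/p_m = 8/8 = 1.
MRS depends only on m: 0.125·m = 1 ⇒ m* = 1/0.125 = 8.
From the budget, 8·b = 224 − 8·8 = 160, so b* = 20.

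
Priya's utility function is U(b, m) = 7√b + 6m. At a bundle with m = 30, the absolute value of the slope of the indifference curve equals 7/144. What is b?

b = 144

MU_b = 7/(2√b), MU_m = 6.
MRS = 7/(2√b) ÷ 6.
MRS depends only on b: (7/12)/√b = 7/144 ⇒ √b = (7/12)/(7/144) = 12 ⇒ b = 144.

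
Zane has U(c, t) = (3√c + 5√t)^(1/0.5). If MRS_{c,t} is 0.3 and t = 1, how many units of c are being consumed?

c = 4

For CES with ρ = 0.5, MRS = (3/5)·√(t/c).
Setting (3/5)·√(1/c) = 0.3 gives √(1/c) = 0.5, so 1/c = 0.25 and c = 4.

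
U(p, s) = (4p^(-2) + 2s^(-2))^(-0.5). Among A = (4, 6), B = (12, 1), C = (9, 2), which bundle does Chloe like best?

Evaluate utility at each bundle:
U(A) = 1.809.
U(B) = 0.702.
U(C) = 1.349.
Highest utility is A, so A ≻ C ≻ B.

Bundle A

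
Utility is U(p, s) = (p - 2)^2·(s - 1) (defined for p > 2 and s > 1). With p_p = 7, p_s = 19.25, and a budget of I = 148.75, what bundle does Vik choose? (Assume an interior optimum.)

MU_p = 2·(p−2)·(s−1), MU_s = (p−2)^2.
MRS = (2/1)·(s−1)/(p−2).
Tangency: set MRS = p_p/p_s = 7/19.25 = 4/11.
So (2/1)·(s − 1)/(p − 2) = 4/11, i.e. (s − 1) = (2/11)·(p − 2).
Rewrite the budget in excess-of-subsistence terms: 7·(p − 2) + 19.25·(s − 1) = 148.75 − 7·2 − 19.25·1 = 115.5.
Substituting, 10.5·(p − 2) = 115.5, so p − 2 = 11 and p* = 13.
Then s − 1 = (2/11)·11 = 2, so s* = 3.

p* = 13, s* = 3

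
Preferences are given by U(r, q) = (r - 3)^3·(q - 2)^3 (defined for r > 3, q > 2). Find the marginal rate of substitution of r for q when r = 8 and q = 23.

MRS = 4.2

MU_r = 3·(r−3)^2·(q−2)^3, MU_q = 3·(r−3)^3·(q−2)^2.
MRS = (q−2)/(r−3).
At (8, 23): MRS = 4.2.
So at (8, 23) the consumer would give up 4.2 units of q for one more unit of r.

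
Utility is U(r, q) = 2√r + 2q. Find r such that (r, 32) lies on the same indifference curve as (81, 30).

r = 49

U(81, 30) = 78.
Set U(r, 32) = 78 and solve.
With q = 32: 2√r = 78 − 2·32 = 14, so √r = 7 and r = 49.
Check: U(49, 32) = 78.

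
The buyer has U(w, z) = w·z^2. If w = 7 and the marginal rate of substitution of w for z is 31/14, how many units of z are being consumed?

MU_w = z^2 and MU_z = 2·w·z.
MRS = MU_w/MU_z = (1/2)·z/w.
Substitute w = 7: MRS = z/14. Setting z/14 = 31/14 gives z = (31/14)·14 = 31.

z = 31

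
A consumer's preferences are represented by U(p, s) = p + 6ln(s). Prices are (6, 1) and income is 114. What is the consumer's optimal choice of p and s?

p* = 13, s* = 36

MU_p = 1, MU_s = 6/s.
MRS = 1 ÷ (6/s).
Tangency: set MRS = p_p/p_s = 6/1 = 6.
MRS depends only on s: (1/6)·s = 6 ⇒ s* = 6/(1/6) = 36.
From the budget, 6·p = 114 − 1·36 = 78, so p* = 13.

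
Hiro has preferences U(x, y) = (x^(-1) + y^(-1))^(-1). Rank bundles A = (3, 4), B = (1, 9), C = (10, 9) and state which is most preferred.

Evaluate utility at each bundle:
U(A) = 1.714.
U(B) = 0.900.
U(C) = 4.737.
Highest utility is C, so C ≻ A ≻ B.

Bundle C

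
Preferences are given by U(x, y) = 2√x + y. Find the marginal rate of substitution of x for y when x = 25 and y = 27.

MU_x = 2/(2√x), MU_y = 1.
MRS = 2/(2√x) ÷ 1.
At (25, 27): MRS = 0.2.
The indifference curve has slope −0.2 at this bundle.

MRS = 0.2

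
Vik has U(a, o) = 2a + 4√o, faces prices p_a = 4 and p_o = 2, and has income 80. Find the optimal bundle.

a* = 18, o* = 4

MU_a = 2, MU_o = 4/(2√o).
MRS = 2 ÷ (4/(2√o)).
Tangency: set MRS = p_a/p_o = 4/2 = 2.
MRS depends only on o: √o = 2 ⇒ √o = 2 ⇒ o* = 4.
From the budget, 4·a = 80 − 2·4 = 72, so a* = 18.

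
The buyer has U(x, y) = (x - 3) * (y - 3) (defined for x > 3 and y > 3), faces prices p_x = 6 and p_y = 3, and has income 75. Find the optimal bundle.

MU_x = (y−3), MU_y = (x−3).
MRS = (y−3)/(x−3).
Tangency: set MRS = p_x/p_y = 6/3 = 2.
So (y − 3)/(x − 3) = 2, i.e. (y − 3) = 2·(x − 3).
Rewrite the budget in excess-of-subsistence terms: 6·(x − 3) + 3·(y − 3) = 75 − 6·3 − 3·3 = 48.
Substituting, 12·(x − 3) = 48, so x − 3 = 4 and x* = 7.
Then y − 3 = 2·4 = 8, so y* = 11.

x* = 7, y* = 11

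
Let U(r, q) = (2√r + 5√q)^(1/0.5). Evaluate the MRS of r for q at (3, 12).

MRS = 0.8

For CES with ρ = 0.5, MRS = (2/5)·√(q/r).
At (3, 12): MRS = 0.8.
So at (3, 12) the consumer would give up 0.8 units of q for one more unit of r.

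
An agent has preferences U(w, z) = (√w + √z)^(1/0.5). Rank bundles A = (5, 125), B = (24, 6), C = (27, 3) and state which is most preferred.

Bundle A

Evaluate utility at each bundle:
U(A) = 180.000.
U(B) = 54.000.
U(C) = 48.000.
Highest utility is A, so A ≻ B ≻ C.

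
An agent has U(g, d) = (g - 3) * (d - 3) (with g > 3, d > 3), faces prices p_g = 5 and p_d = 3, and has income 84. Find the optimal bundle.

MU_g = (d−3), MU_d = (g−3).
MRS = (d−3)/(g−3).
Tangency: set MRS = p_g/p_d = 5/3.
So (d − 3)/(g − 3) = 5/3, i.e. (d − 3) = (5/3)·(g − 3).
Rewrite the budget in excess-of-subsistence terms: 5·(g − 3) + 3·(d − 3) = 84 − 5·3 − 3·3 = 60.
Substituting, 10·(g − 3) = 60, so g − 3 = 6 and g* = 9.
Then d − 3 = (5/3)·6 = 10, so d* = 13.

g* = 9, d* = 13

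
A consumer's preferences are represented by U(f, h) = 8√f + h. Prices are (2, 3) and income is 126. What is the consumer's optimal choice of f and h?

f* = 36, h* = 18

MU_f = 8/(2√f), MU_h = 1.
MRS = 8/(2√f) ÷ 1.
Tangency: set MRS = p_f/p_h = 2/3.
MRS depends only on f: 4/√f = 2/3 ⇒ √f = 4/(2/3) = 6 ⇒ f* = 36.
From the budget, 3·h = 126 − 2·36 = 54, so h* = 18.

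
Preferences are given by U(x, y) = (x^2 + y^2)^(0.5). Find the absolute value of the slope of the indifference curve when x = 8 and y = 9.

For CES with ρ = 2, MRS = (y/x)^(-1).
At (8, 9): MRS = 8/9.
That is, one extra unit of x is worth 8/9 units of y at the margin.

MRS = 8/9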